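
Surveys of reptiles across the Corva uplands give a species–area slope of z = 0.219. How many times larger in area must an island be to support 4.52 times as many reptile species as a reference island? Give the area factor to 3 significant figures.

981

(A₂/A₁)^0.219 = 4.52, so A₂/A₁ = 4.52^(1/0.219) = 4.52^4.566
ln(A₂/A₁) = ln 4.52 / 0.219 = 1.5085 / 0.219 = 6.8882
A₂/A₁ = e^6.8882 ≈ 980.6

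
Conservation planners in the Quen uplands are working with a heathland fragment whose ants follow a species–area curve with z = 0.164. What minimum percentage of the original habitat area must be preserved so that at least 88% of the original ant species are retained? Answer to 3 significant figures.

45.9%

Need (A_new/A_old)^0.164 = 0.88, so A_new/A_old = 0.88^(1/0.164) = 0.88^6.098
ln(A_new/A_old) = ln 0.88 / 0.164 = -0.1278 / 0.164 = -0.7795
A_new/A_old = e^-0.7795 ≈ 0.4586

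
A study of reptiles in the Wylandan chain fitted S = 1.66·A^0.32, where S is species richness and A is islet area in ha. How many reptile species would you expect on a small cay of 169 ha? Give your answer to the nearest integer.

9

S = 1.66 × 169^0.32
ln S = ln 1.66 + 0.32 × ln 169 = 0.5068 + 0.32 × 5.1299 = 2.1484
S = e^2.1484 ≈ 8.571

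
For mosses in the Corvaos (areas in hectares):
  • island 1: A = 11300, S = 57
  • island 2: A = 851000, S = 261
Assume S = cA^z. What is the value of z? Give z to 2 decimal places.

Taking logs: ln S = ln c + z ln A, so z = (ln S₂ − ln S₁)/(ln A₂ − ln A₁).
z = ln(261/57) / ln(851000/11300) = ln(4.579) / ln(75.31) = 1.5215 / 4.3216 = 0.3521

0.35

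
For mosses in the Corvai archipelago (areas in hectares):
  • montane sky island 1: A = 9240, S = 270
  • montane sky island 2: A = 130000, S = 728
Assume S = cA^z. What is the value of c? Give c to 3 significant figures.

8.78

z = ln(S₂/S₁) / ln(A₂/A₁) = ln(728/270) / ln(130000/9240) = 0.9919 / 2.6440 = 0.3751
c = S₁ / A₁^z = 270 / 9240^0.3751 = 270 / 30.74 = 8.783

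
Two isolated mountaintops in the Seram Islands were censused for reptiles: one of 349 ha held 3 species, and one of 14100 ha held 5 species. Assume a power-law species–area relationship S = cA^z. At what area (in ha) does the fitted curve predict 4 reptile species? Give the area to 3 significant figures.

2800 ha

z = ln(5/3) / ln(14100/349) = 0.5108 / 3.6989 = 0.1381
c = 3 / 349^0.1381 = 3 / 2.245 = 1.336
A = (4/1.336)^(1/0.1381) ⇒ ln A = ln(2.993)/0.1381 = 7.9382
A = e^7.9382 ≈ 2802 ha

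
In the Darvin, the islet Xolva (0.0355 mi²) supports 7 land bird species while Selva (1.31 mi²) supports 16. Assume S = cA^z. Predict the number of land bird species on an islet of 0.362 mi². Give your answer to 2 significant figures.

12

z = ln(16/7) / ln(1.31/0.0355) = 0.8267 / 3.6082 = 0.2291
c = 7 / 0.0355^0.2291 = 7 / 0.4654 = 15.04
S₃ = 15.04 × 0.362^0.2291 = 15.04 × 0.7923 ≈ 11.92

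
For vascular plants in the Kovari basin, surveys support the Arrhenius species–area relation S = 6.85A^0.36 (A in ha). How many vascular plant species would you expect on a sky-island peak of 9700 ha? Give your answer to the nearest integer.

S = 6.85 × 9700^0.36
ln S = ln 6.85 + 0.36 × ln 9700 = 1.9242 + 0.36 × 9.1799 = 5.2290
S = e^5.2290 ≈ 186.6

187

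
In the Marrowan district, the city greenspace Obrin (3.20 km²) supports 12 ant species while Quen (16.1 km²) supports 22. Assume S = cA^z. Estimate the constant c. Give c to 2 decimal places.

7.76

z = ln(S₂/S₁) / ln(A₂/A₁) = ln(22/12) / ln(16.1/3.2) = 0.6061 / 1.6157 = 0.3752
c = S₁ / A₁^z = 12 / 3.2^0.3752 = 12 / 1.547 = 7.757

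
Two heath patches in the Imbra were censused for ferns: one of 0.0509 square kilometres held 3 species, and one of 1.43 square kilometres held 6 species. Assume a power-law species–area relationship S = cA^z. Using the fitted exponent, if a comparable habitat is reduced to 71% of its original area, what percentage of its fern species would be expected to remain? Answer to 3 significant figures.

93.1%

z = ln(6/3) / ln(1.43/0.0509) = 0.6931 / 3.3356 = 0.2078
S_new/S_old = (A_new/A_old)^z = 0.71^0.2078 = exp(0.2078 × -0.3425) = 0.9313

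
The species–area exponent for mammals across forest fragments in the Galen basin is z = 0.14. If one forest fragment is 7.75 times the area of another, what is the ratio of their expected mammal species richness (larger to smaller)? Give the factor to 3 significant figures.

1.33

S₂/S₁ = (A₂/A₁)^z = 7.75^0.14
ln(S₂/S₁) = 0.14 × ln 7.75 = 0.14 × 2.0477 = 0.2867
S₂/S₁ = e^0.2867 ≈ 1.332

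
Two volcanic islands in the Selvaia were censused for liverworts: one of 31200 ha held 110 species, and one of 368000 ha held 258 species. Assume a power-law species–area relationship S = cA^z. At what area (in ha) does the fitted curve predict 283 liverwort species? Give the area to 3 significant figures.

z = ln(258/110) / ln(368000/31200) = 0.8525 / 2.4677 = 0.3455
c = 110 / 31200^0.3455 = 110 / 35.69 = 3.082
A = (283/3.082)^(1/0.3455) ⇒ ln A = ln(91.82)/0.3455 = 13.0836
A = e^13.0836 ≈ 480970 ha

481000 ha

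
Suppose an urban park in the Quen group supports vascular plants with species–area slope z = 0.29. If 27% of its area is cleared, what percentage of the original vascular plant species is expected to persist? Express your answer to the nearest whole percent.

91%

S_new/S_old = (A_new/A_old)^z = 0.73^0.29
= exp(0.29 × ln 0.73) = exp(0.29 × -0.3147) = exp(-0.0913) ≈ 0.9128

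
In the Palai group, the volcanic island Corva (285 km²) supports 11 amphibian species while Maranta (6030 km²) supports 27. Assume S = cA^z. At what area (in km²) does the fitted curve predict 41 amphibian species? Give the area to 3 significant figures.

z = ln(27/11) / ln(6030/285) = 0.8979 / 3.0520 = 0.2942
c = 11 / 285^0.2942 = 11 / 5.275 = 2.085
A = (41/2.085)^(1/0.2942) ⇒ ln A = ln(19.66)/0.2942 = 10.1243
A = e^10.1243 ≈ 24943 km²

24900 km²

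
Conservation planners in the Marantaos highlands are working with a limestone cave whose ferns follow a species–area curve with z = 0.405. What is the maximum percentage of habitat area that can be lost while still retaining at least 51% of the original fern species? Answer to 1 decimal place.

Need (A_new/A_old)^0.405 = 0.51, so A_new/A_old = 0.51^(1/0.405) = 0.51^2.469
ln(A_new/A_old) = ln 0.51 / 0.405 = -0.6733 / 0.405 = -1.6626
A_new/A_old = e^-1.6626 ≈ 0.1896
Fraction that can be lost = 1 − 0.1896 = 0.8104

81.0%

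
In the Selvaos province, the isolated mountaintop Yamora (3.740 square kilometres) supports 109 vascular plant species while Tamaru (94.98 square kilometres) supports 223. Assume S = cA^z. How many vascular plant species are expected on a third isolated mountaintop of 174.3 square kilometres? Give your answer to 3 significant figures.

255

z = ln(223/109) / ln(94.98/3.74) = 0.7158 / 3.2346 = 0.2213
c = 109 / 3.74^0.2213 = 109 / 1.339 = 81.4
S₃ = 81.4 × 174.3^0.2213 = 81.4 × 3.133 ≈ 255.1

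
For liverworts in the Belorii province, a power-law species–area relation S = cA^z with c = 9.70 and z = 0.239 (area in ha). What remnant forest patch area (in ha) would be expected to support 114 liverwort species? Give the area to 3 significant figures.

114 = 9.7 × A^0.239  ⇒  A^0.239 = 114/9.7 = 11.75
ln A = ln(11.75) / 0.239 = 2.4641 / 0.239 = 10.3099
A = e^10.3099 ≈ 30029 ha

30000 ha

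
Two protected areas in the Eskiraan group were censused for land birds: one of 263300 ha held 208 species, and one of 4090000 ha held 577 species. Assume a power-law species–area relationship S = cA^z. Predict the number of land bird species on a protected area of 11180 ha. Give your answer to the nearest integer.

z = ln(577/208) / ln(4090000/263300) = 1.0203 / 2.7430 = 0.3720
c = 208 / 263300^0.3720 = 208 / 103.8 = 2.004
S₃ = 2.004 × 11180^0.3720 = 2.004 × 32.05 ≈ 64.23

64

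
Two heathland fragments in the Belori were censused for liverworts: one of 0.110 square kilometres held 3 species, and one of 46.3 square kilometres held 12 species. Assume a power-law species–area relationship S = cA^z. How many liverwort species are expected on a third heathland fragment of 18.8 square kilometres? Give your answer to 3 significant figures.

9.76

z = ln(12/3) / ln(46.3/0.11) = 1.3863 / 6.0424 = 0.2294
c = 3 / 0.11^0.2294 = 3 / 0.6027 = 4.978
S₃ = 4.978 × 18.8^0.2294 = 4.978 × 1.96 ≈ 9.758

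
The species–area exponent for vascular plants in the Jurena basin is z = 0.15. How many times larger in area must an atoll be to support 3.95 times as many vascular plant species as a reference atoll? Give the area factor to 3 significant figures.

(A₂/A₁)^0.15 = 3.95, so A₂/A₁ = 3.95^(1/0.15) = 3.95^6.667
ln(A₂/A₁) = ln 3.95 / 0.15 = 1.3737 / 0.15 = 9.1581
A₂/A₁ = e^9.1581 ≈ 9491

9490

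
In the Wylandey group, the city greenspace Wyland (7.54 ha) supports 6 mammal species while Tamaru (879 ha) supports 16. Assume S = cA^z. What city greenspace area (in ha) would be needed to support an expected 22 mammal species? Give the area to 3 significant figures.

z = ln(16/6) / ln(879/7.54) = 0.9808 / 4.7586 = 0.2061
c = 6 / 7.54^0.2061 = 6 / 1.517 = 3.956
A = (22/3.956)^(1/0.2061) ⇒ ln A = ln(5.561)/0.2061 = 8.3238
A = e^8.3238 ≈ 4121 ha

4120 ha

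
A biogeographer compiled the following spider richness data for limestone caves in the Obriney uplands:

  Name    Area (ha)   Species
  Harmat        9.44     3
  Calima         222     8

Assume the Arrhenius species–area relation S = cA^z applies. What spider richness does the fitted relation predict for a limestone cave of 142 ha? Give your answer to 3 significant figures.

6.96

z = ln(8/3) / ln(222/9.44) = 0.9808 / 3.1577 = 0.3106
c = 3 / 9.44^0.3106 = 3 / 2.008 = 1.494
S₃ = 1.494 × 142^0.3106 = 1.494 × 4.662 ≈ 6.963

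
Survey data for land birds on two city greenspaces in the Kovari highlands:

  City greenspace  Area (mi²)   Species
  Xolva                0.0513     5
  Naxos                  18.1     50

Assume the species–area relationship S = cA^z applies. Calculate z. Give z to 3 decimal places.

Taking logs: ln S = ln c + z ln A, so z = (ln S₂ − ln S₁)/(ln A₂ − ln A₁).
z = ln(50/5) / ln(18.1/0.0513) = ln(10) / ln(352.8) = 2.3026 / 5.8660 = 0.3925

0.393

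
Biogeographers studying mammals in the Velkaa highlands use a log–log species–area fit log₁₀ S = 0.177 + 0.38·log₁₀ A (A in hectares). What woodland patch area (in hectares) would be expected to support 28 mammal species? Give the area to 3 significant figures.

2200 hectares

28 = 1.503 × A^0.38  ⇒  A^0.38 = 28/1.503 = 18.63
ln A = ln(18.63) / 0.38 = 2.9246 / 0.38 = 7.6964
A = e^7.6964 ≈ 2200 hectares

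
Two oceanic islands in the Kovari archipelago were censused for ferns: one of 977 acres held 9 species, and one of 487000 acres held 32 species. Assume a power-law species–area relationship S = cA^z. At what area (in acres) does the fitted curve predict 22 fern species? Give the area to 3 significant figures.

77800 acres

z = ln(32/9) / ln(487000/977) = 1.2685 / 6.2115 = 0.2042
c = 9 / 977^0.2042 = 9 / 4.079 = 2.206
A = (22/2.206)^(1/0.2042) ⇒ ln A = ln(9.972)/0.2042 = 11.2613
A = e^11.2613 ≈ 77750 acres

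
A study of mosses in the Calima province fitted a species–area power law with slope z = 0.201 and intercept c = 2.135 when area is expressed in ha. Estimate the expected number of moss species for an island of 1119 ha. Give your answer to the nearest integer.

9 species

S = 2.135 × 1119^0.201
ln S = ln 2.135 + 0.201 × ln 1119 = 0.7585 + 0.201 × 7.0202 = 2.1695
S = e^2.1695 ≈ 8.754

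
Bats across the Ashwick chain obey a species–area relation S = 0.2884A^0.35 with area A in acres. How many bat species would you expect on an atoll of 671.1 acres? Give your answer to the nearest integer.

S = 0.2884 × 671.1^0.35 = 0.2884 × 9.758 ≈ 2.814

3 species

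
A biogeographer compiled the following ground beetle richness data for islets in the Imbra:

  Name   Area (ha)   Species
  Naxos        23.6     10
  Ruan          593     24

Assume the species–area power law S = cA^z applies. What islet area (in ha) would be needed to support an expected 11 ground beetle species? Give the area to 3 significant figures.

z = ln(24/10) / ln(593/23.6) = 0.8755 / 3.2239 = 0.2716
c = 10 / 23.6^0.2716 = 10 / 2.359 = 4.238
A = (11/4.238)^(1/0.2716) ⇒ ln A = ln(2.595)/0.2716 = 3.5122
A = e^3.5122 ≈ 33.52 ha

33.5 ha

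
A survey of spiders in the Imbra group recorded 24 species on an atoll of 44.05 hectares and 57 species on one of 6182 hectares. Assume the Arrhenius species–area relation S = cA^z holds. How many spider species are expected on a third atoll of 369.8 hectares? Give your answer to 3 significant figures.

34.8

z = ln(57/24) / ln(6182/44.05) = 0.8650 / 4.9441 = 0.1750
c = 24 / 44.05^0.1750 = 24 / 1.939 = 12.38
S₃ = 12.38 × 369.8^0.1750 = 12.38 × 2.814 ≈ 34.82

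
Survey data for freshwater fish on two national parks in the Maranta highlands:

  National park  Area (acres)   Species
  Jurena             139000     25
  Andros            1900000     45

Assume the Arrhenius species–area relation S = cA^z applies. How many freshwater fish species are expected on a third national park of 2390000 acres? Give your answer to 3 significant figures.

z = ln(45/25) / ln(1900000/139000) = 0.5878 / 2.6151 = 0.2248
c = 25 / 139000^0.2248 = 25 / 14.32 = 1.746
S₃ = 1.746 × 2390000^0.2248 = 1.746 × 27.14 ≈ 47.38

47.4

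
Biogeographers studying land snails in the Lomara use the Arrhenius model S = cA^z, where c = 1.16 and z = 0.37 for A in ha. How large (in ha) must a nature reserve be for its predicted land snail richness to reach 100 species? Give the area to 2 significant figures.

100 = 1.16 × A^0.37  ⇒  A^0.37 = 100/1.16 = 86.21
ln A = ln(86.21) / 0.37 = 4.4568 / 0.37 = 12.0453
A = e^12.0453 ≈ 170292 ha

170000 ha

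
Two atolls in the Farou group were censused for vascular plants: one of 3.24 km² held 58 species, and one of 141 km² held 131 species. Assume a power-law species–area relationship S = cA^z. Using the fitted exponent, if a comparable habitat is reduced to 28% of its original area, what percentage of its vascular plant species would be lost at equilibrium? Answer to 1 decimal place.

24.0%

z = ln(131/58) / ln(141/3.24) = 0.8148 / 3.7732 = 0.2159
S_new/S_old = (A_new/A_old)^z = 0.28^0.2159 = exp(0.2159 × -1.2730) = 0.7597
Fraction lost = 1 − 0.7597 = 0.2403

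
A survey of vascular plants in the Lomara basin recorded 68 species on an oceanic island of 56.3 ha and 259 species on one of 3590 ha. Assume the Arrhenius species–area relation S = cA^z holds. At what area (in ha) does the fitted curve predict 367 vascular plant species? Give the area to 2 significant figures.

11000 ha

z = ln(259/68) / ln(3590/56.3) = 1.3373 / 4.1552 = 0.3218
c = 68 / 56.3^0.3218 = 68 / 3.659 = 18.58
A = (367/18.58)^(1/0.3218) ⇒ ln A = ln(19.75)/0.3218 = 9.2688
A = e^9.2688 ≈ 10602 ha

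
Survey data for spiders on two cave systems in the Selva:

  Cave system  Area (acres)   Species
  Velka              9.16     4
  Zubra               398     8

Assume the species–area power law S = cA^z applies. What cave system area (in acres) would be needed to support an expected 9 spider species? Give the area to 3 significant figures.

755 acres

z = ln(8/4) / ln(398/9.16) = 0.6931 / 3.7716 = 0.1838
c = 4 / 9.16^0.1838 = 4 / 1.502 = 2.662
A = (9/2.662)^(1/0.1838) ⇒ ln A = ln(3.38)/0.1838 = 6.6273
A = e^6.6273 ≈ 755.5 acres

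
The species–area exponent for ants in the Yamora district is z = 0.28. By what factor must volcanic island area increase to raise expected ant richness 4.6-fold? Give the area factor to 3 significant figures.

233

(A₂/A₁)^0.28 = 4.6, so A₂/A₁ = 4.6^(1/0.28) = 4.6^3.571
ln(A₂/A₁) = ln 4.6 / 0.28 = 1.5261 / 0.28 = 5.4502
A₂/A₁ = e^5.4502 ≈ 232.8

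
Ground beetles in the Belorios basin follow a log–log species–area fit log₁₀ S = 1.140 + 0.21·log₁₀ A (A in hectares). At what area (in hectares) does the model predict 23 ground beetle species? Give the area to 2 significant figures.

23 = 13.8 × A^0.21  ⇒  A^0.21 = 23/13.8 = 1.666
ln A = ln(1.666) / 0.21 = 0.5105 / 0.21 = 2.4312
A = e^2.4312 ≈ 11.37 hectares

11 hectares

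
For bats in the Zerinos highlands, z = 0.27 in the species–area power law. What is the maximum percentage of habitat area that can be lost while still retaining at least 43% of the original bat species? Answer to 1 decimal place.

95.6%

Need (A_new/A_old)^0.27 = 0.43, so A_new/A_old = 0.43^(1/0.27) = 0.43^3.704
ln(A_new/A_old) = ln 0.43 / 0.27 = -0.8440 / 0.27 = -3.1258
A_new/A_old = e^-3.1258 ≈ 0.0439
Fraction that can be lost = 1 − 0.0439 = 0.9561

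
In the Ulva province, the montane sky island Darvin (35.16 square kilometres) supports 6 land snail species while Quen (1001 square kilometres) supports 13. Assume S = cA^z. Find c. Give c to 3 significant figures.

z = ln(S₂/S₁) / ln(A₂/A₁) = ln(13/6) / ln(1001/35.16) = 0.7732 / 3.3488 = 0.2309
c = S₁ / A₁^z = 6 / 35.16^0.2309 = 6 / 2.275 = 2.638

2.64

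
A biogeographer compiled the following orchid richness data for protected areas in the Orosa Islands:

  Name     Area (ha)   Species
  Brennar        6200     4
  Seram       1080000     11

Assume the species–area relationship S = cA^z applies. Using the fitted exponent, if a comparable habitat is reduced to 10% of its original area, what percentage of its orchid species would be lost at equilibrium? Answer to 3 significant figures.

36.3%

z = ln(11/4) / ln(1080000/6200) = 1.0116 / 5.1602 = 0.1960
S_new/S_old = (A_new/A_old)^z = 0.1^0.1960 = exp(0.1960 × -2.3026) = 0.6367
Fraction lost = 1 − 0.6367 = 0.3633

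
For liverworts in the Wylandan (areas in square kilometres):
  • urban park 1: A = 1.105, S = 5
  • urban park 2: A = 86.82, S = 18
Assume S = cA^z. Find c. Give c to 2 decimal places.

z = ln(S₂/S₁) / ln(A₂/A₁) = ln(18/5) / ln(86.82/1.105) = 1.2809 / 4.3640 = 0.2935
c = S₁ / A₁^z = 5 / 1.105^0.2935 = 5 / 1.03 = 4.856

4.86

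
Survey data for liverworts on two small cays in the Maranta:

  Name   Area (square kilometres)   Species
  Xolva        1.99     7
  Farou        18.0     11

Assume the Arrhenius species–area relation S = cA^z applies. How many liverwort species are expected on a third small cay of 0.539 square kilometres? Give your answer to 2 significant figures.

5.4

z = ln(11/7) / ln(18/1.99) = 0.4520 / 2.2022 = 0.2052
c = 7 / 1.99^0.2052 = 7 / 1.152 = 6.078
S₃ = 6.078 × 0.539^0.2052 = 6.078 × 0.8809 ≈ 5.354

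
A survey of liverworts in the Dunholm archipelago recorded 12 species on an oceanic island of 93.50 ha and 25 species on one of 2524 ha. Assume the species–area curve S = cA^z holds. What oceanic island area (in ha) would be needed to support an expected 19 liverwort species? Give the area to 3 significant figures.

736 ha

z = ln(25/12) / ln(2524/93.5) = 0.7340 / 3.2956 = 0.2227
c = 12 / 93.5^0.2227 = 12 / 2.747 = 4.368
A = (19/4.368)^(1/0.2227) ⇒ ln A = ln(4.35)/0.2227 = 6.6013
A = e^6.6013 ≈ 736.1 ha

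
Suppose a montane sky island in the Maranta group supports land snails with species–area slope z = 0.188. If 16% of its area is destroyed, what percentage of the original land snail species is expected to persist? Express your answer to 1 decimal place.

96.8%

S_new/S_old = (A_new/A_old)^z = 0.84^0.188
= exp(0.188 × ln 0.84) = exp(0.188 × -0.1744) = exp(-0.0328) ≈ 0.9678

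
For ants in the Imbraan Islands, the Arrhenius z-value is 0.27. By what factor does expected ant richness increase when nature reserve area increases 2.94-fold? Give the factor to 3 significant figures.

S₂/S₁ = (A₂/A₁)^z = 2.94^0.27
ln(S₂/S₁) = 0.27 × ln 2.94 = 0.27 × 1.0784 = 0.2912
S₂/S₁ = e^0.2912 ≈ 1.338

1.34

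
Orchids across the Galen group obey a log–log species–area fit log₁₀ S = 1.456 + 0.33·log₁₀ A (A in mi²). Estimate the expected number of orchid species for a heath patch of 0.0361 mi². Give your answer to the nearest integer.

10 species

S = 28.58 × 0.0361^0.33 = 28.58 × 0.3342 ≈ 9.549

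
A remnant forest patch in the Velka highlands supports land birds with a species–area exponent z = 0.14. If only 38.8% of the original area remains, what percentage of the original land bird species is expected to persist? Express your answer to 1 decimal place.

S_new/S_old = (A_new/A_old)^z = 0.388^0.14
= exp(0.14 × ln 0.388) = exp(0.14 × -0.9467) = exp(-0.1325) ≈ 0.8759

87.6%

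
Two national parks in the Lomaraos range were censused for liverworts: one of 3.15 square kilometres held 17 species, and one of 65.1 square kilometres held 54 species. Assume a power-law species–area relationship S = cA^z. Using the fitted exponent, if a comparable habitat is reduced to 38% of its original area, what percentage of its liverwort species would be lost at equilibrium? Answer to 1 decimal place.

z = ln(54/17) / ln(65.1/3.15) = 1.1558 / 3.0285 = 0.3816
S_new/S_old = (A_new/A_old)^z = 0.38^0.3816 = exp(0.3816 × -0.9676) = 0.6912
Fraction lost = 1 − 0.6912 = 0.3088

30.9%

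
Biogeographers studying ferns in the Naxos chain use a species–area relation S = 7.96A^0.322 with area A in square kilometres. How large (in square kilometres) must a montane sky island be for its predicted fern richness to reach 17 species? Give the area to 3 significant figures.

10.6 square kilometres

17 = 7.96 × A^0.322  ⇒  A^0.322 = 17/7.96 = 2.136
ln A = ln(2.136) / 0.322 = 0.7588 / 0.322 = 2.3565
A = e^2.3565 ≈ 10.55 square kilometres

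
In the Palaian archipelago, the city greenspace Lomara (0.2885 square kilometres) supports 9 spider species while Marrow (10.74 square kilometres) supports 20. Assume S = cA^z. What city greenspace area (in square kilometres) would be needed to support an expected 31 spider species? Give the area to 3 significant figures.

z = ln(20/9) / ln(10.74/0.2885) = 0.7985 / 3.6170 = 0.2208
c = 9 / 0.2885^0.2208 = 9 / 0.76 = 11.84
A = (31/11.84)^(1/0.2208) ⇒ ln A = ln(2.618)/0.2208 = 4.3592
A = e^4.3592 ≈ 78.19 square kilometres

78.2 square kilometres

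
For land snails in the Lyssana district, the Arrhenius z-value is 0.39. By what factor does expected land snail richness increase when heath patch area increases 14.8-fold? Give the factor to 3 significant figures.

2.86

S₂/S₁ = (A₂/A₁)^z = 14.8^0.39
ln(S₂/S₁) = 0.39 × ln 14.8 = 0.39 × 2.6946 = 1.0509
S₂/S₁ = e^1.0509 ≈ 2.86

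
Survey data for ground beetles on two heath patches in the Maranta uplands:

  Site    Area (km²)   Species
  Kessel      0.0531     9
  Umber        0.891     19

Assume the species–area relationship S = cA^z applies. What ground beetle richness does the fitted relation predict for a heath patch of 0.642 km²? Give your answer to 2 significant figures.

z = ln(19/9) / ln(0.891/0.0531) = 0.7472 / 2.8202 = 0.2650
c = 9 / 0.0531^0.2650 = 9 / 0.4594 = 19.59
S₃ = 19.59 × 0.642^0.2650 = 19.59 × 0.8892 ≈ 17.42

17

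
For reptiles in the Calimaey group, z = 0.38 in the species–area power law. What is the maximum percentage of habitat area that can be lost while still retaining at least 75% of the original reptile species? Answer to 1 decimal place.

53.1%

Need (A_new/A_old)^0.38 = 0.75, so A_new/A_old = 0.75^(1/0.38) = 0.75^2.632
ln(A_new/A_old) = ln 0.75 / 0.38 = -0.2877 / 0.38 = -0.7571
A_new/A_old = e^-0.7571 ≈ 0.469
Fraction that can be lost = 1 − 0.469 = 0.531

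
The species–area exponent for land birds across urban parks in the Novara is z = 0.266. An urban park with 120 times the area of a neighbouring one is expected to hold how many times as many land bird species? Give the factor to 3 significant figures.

3.57

S₂/S₁ = (A₂/A₁)^z = 120^0.266
ln(S₂/S₁) = 0.266 × ln 120 = 0.266 × 4.7875 = 1.2735
S₂/S₁ = e^1.2735 ≈ 3.573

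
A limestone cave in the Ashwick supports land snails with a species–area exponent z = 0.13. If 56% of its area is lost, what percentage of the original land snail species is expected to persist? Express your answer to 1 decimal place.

89.9%

S_new/S_old = (A_new/A_old)^z = 0.44^0.13
= exp(0.13 × ln 0.44) = exp(0.13 × -0.8210) = exp(-0.1067) ≈ 0.8988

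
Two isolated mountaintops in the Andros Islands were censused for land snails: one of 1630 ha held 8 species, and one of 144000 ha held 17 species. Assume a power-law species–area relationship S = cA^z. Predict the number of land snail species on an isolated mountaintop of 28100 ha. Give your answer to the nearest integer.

13

z = ln(17/8) / ln(144000/1630) = 0.7538 / 4.4812 = 0.1682
c = 8 / 1630^0.1682 = 8 / 3.47 = 2.306
S₃ = 2.306 × 28100^0.1682 = 2.306 × 5.601 ≈ 12.91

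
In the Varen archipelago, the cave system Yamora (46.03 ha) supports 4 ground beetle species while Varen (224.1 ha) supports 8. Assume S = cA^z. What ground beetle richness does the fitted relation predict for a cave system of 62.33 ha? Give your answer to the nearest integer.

z = ln(8/4) / ln(224.1/46.03) = 0.6931 / 1.5828 = 0.4379
c = 4 / 46.03^0.4379 = 4 / 5.349 = 0.7478
S₃ = 0.7478 × 62.33^0.4379 = 0.7478 × 6.109 ≈ 4.568

5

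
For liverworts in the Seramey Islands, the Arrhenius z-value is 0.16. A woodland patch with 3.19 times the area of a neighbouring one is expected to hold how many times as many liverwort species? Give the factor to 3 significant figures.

S₂/S₁ = (A₂/A₁)^z = 3.19^0.16
ln(S₂/S₁) = 0.16 × ln 3.19 = 0.16 × 1.1600 = 0.1856
S₂/S₁ = e^0.1856 ≈ 1.204

1.20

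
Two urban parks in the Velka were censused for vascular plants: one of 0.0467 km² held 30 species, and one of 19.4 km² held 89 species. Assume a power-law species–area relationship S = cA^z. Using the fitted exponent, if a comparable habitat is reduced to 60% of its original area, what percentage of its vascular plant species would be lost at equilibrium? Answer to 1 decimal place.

z = ln(89/30) / ln(19.4/0.0467) = 1.0874 / 6.0293 = 0.1804
S_new/S_old = (A_new/A_old)^z = 0.6^0.1804 = exp(0.1804 × -0.5108) = 0.912
Fraction lost = 1 − 0.912 = 0.08802

8.8%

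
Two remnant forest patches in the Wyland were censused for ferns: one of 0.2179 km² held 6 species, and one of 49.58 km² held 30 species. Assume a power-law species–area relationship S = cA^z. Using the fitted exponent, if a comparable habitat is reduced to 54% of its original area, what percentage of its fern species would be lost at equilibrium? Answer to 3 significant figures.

z = ln(30/6) / ln(49.58/0.2179) = 1.6094 / 5.4273 = 0.2965
S_new/S_old = (A_new/A_old)^z = 0.54^0.2965 = exp(0.2965 × -0.6162) = 0.833
Fraction lost = 1 − 0.833 = 0.167

16.7%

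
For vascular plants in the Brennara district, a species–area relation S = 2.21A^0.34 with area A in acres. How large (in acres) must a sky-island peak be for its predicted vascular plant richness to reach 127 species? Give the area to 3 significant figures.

150000 acres

127 = 2.21 × A^0.34  ⇒  A^0.34 = 127/2.21 = 57.47
ln A = ln(57.47) / 0.34 = 4.0512 / 0.34 = 11.9153
A = e^11.9153 ≈ 149534 acres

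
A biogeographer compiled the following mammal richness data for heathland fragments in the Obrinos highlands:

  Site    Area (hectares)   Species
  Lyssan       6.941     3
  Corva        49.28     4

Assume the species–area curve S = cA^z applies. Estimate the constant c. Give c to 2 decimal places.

2.26

z = ln(S₂/S₁) / ln(A₂/A₁) = ln(4/3) / ln(49.28/6.941) = 0.2877 / 1.9601 = 0.1468
c = S₁ / A₁^z = 3 / 6.941^0.1468 = 3 / 1.329 = 2.257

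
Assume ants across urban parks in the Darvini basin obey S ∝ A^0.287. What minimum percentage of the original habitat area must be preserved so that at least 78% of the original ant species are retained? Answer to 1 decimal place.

Need (A_new/A_old)^0.287 = 0.78, so A_new/A_old = 0.78^(1/0.287) = 0.78^3.484
ln(A_new/A_old) = ln 0.78 / 0.287 = -0.2485 / 0.287 = -0.8657
A_new/A_old = e^-0.8657 ≈ 0.4207

42.1%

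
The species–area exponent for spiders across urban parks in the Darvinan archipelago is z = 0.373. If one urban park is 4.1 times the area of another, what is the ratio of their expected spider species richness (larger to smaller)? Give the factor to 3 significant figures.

S₂/S₁ = (A₂/A₁)^z = 4.1^0.373
ln(S₂/S₁) = 0.373 × ln 4.1 = 0.373 × 1.4110 = 0.5263
S₂/S₁ = e^0.5263 ≈ 1.693

1.69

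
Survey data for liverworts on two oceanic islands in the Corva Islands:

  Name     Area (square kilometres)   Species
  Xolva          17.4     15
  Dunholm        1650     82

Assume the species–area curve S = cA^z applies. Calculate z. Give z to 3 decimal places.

0.373

Taking logs: ln S = ln c + z ln A, so z = (ln S₂ − ln S₁)/(ln A₂ − ln A₁).
z = ln(82/15) / ln(1650/17.4) = ln(5.467) / ln(94.83) = 1.6987 / 4.5521 = 0.3732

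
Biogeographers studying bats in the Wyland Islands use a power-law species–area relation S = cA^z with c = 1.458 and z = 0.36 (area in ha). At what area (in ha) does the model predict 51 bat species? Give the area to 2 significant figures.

19000 ha

51 = 1.458 × A^0.36  ⇒  A^0.36 = 51/1.458 = 34.98
ln A = ln(34.98) / 0.36 = 3.5548 / 0.36 = 9.8743
A = e^9.8743 ≈ 19425 ha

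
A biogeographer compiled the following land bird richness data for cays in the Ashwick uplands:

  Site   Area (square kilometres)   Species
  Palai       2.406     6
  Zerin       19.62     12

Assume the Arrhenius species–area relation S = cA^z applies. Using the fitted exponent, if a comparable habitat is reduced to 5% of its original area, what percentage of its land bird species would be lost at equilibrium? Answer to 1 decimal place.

62.8%

z = ln(12/6) / ln(19.62/2.406) = 0.6931 / 2.0986 = 0.3303
S_new/S_old = (A_new/A_old)^z = 0.05^0.3303 = exp(0.3303 × -2.9957) = 0.3718
Fraction lost = 1 − 0.3718 = 0.6282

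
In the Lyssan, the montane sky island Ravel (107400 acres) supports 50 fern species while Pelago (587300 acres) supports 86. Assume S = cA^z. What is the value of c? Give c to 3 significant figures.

1.24

z = ln(S₂/S₁) / ln(A₂/A₁) = ln(86/50) / ln(587300/107400) = 0.5423 / 1.6990 = 0.3192
c = S₁ / A₁^z = 50 / 107400^0.3192 = 50 / 40.36 = 1.239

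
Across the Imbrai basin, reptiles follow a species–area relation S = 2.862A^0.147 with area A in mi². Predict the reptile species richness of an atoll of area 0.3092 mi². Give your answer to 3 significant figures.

S = 2.862 × 0.3092^0.147
ln S = ln 2.862 + 0.147 × ln 0.3092 = 1.0515 + 0.147 × -1.1738 = 0.8790
S = e^0.8790 ≈ 2.408

2.41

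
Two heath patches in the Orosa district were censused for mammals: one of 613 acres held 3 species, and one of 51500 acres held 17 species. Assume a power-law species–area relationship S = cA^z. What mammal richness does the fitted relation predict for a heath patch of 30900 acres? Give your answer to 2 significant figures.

14

z = ln(17/3) / ln(51500/613) = 1.7346 / 4.4310 = 0.3915
c = 3 / 613^0.3915 = 3 / 12.34 = 0.2432
S₃ = 0.2432 × 30900^0.3915 = 0.2432 × 57.24 ≈ 13.92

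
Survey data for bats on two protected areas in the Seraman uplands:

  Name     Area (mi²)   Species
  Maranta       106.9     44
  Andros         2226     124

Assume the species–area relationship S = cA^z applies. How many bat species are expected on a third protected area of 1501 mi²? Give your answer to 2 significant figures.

110

z = ln(124/44) / ln(2226/106.9) = 1.0361 / 3.0361 = 0.3413
c = 44 / 106.9^0.3413 = 44 / 4.925 = 8.934
S₃ = 8.934 × 1501^0.3413 = 8.934 × 12.13 ≈ 108.4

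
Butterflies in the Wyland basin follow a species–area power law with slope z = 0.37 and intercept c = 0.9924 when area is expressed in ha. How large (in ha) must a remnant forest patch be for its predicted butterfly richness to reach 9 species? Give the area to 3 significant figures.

9 = 0.9924 × A^0.37  ⇒  A^0.37 = 9/0.9924 = 9.069
ln A = ln(9.069) / 0.37 = 2.2049 / 0.37 = 5.9591
A = e^5.9591 ≈ 387.2 ha

387 ha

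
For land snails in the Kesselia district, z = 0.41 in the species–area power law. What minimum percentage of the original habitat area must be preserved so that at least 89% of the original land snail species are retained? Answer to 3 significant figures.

Need (A_new/A_old)^0.41 = 0.89, so A_new/A_old = 0.89^(1/0.41) = 0.89^2.439
ln(A_new/A_old) = ln 0.89 / 0.41 = -0.1165 / 0.41 = -0.2842
A_new/A_old = e^-0.2842 ≈ 0.7526

75.3%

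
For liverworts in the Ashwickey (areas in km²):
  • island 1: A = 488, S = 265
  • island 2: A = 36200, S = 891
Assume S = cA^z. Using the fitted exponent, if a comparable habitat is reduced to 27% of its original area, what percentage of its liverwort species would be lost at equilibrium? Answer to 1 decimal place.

30.8%

z = ln(891/265) / ln(36200/488) = 1.2126 / 4.3065 = 0.2816
S_new/S_old = (A_new/A_old)^z = 0.27^0.2816 = exp(0.2816 × -1.3093) = 0.6916
Fraction lost = 1 − 0.6916 = 0.3084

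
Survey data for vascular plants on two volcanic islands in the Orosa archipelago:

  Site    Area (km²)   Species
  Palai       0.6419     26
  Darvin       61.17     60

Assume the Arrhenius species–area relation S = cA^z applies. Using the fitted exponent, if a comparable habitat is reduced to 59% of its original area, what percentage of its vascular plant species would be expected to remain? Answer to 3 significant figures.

z = ln(60/26) / ln(61.17/0.6419) = 0.8362 / 4.5570 = 0.1835
S_new/S_old = (A_new/A_old)^z = 0.59^0.1835 = exp(0.1835 × -0.5276) = 0.9077

90.8%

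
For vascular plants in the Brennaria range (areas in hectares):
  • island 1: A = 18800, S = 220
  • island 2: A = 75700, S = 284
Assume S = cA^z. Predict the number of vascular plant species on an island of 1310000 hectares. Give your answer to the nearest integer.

z = ln(284/220) / ln(75700/18800) = 0.2553 / 1.3929 = 0.1833
c = 220 / 18800^0.1833 = 220 / 6.075 = 36.22
S₃ = 36.22 × 1310000^0.1833 = 36.22 × 13.23 ≈ 479

479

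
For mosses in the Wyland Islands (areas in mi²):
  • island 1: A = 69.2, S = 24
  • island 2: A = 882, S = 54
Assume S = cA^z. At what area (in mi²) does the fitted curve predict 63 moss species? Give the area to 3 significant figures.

1430 mi²

z = ln(54/24) / ln(882/69.2) = 0.8109 / 2.5452 = 0.3186
c = 24 / 69.2^0.3186 = 24 / 3.857 = 6.222
A = (63/6.222)^(1/0.3186) ⇒ ln A = ln(10.13)/0.3186 = 7.2660
A = e^7.2660 ≈ 1431 mi²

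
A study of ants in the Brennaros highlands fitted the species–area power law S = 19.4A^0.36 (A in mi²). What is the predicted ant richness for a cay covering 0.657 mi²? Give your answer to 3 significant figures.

16.7

S = 19.4 × 0.657^0.36
ln S = ln 19.4 + 0.36 × ln 0.657 = 2.9653 + 0.36 × -0.4201 = 2.8140
S = e^2.8140 ≈ 16.68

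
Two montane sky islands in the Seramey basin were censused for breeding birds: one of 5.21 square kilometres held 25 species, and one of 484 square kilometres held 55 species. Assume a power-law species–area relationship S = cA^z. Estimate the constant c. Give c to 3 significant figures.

18.8

z = ln(S₂/S₁) / ln(A₂/A₁) = ln(55/25) / ln(484/5.21) = 0.7885 / 4.5315 = 0.1740
c = S₁ / A₁^z = 25 / 5.21^0.1740 = 25 / 1.333 = 18.76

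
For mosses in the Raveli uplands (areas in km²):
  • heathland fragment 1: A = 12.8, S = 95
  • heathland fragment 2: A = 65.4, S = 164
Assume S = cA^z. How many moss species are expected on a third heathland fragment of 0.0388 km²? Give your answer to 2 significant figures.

14

z = ln(164/95) / ln(65.4/12.8) = 0.5460 / 1.6311 = 0.3347
c = 95 / 12.8^0.3347 = 95 / 2.348 = 40.47
S₃ = 40.47 × 0.0388^0.3347 = 40.47 × 0.337 ≈ 13.64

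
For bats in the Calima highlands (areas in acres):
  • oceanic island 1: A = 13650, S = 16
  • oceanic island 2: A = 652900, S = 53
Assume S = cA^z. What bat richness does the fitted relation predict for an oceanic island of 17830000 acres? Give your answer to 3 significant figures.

148

z = ln(53/16) / ln(652900/13650) = 1.1977 / 3.8677 = 0.3097
c = 16 / 13650^0.3097 = 16 / 19.08 = 0.8387
S₃ = 0.8387 × 17830000^0.3097 = 0.8387 × 176 ≈ 147.6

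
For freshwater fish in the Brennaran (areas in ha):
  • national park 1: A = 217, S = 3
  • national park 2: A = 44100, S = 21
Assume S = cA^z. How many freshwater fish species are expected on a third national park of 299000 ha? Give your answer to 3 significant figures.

42.3

z = ln(21/3) / ln(44100/217) = 1.9459 / 5.3143 = 0.3662
c = 3 / 217^0.3662 = 3 / 7.17 = 0.4184
S₃ = 0.4184 × 299000^0.3662 = 0.4184 × 101.2 ≈ 42.32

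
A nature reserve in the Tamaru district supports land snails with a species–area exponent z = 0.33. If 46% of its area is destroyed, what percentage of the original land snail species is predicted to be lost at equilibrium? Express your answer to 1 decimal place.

S_new/S_old = (A_new/A_old)^z = 0.54^0.33
= exp(0.33 × ln 0.54) = exp(0.33 × -0.6162) = exp(-0.2033) ≈ 0.816
Fraction lost = 1 − 0.816 = 0.184

18.4%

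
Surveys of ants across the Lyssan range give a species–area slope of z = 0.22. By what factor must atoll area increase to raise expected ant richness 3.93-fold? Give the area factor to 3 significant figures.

503

(A₂/A₁)^0.22 = 3.93, so A₂/A₁ = 3.93^(1/0.22) = 3.93^4.545
ln(A₂/A₁) = ln 3.93 / 0.22 = 1.3686 / 0.22 = 6.2211
A₂/A₁ = e^6.2211 ≈ 503.3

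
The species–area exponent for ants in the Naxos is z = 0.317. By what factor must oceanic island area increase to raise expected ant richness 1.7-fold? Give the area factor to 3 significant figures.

5.33

(A₂/A₁)^0.317 = 1.7, so A₂/A₁ = 1.7^(1/0.317) = 1.7^3.155
ln(A₂/A₁) = ln 1.7 / 0.317 = 0.5306 / 0.317 = 1.6739
A₂/A₁ = e^1.6739 ≈ 5.333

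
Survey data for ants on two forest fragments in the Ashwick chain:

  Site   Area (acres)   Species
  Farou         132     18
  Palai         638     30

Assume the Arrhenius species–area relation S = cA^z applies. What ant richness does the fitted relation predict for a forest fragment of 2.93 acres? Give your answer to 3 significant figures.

z = ln(30/18) / ln(638/132) = 0.5108 / 1.5755 = 0.3242
c = 18 / 132^0.3242 = 18 / 4.87 = 3.696
S₃ = 3.696 × 2.93^0.3242 = 3.696 × 1.417 ≈ 5.237

5.24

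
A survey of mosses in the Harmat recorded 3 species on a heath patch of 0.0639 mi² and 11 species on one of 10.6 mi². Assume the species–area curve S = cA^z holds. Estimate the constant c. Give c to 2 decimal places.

6.04

z = ln(S₂/S₁) / ln(A₂/A₁) = ln(11/3) / ln(10.6/0.0639) = 1.2993 / 5.1113 = 0.2542
c = S₁ / A₁^z = 3 / 0.0639^0.2542 = 3 / 0.497 = 6.036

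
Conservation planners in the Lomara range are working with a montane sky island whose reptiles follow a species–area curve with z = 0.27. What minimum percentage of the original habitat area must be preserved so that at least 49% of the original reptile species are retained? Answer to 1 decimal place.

7.1%

Need (A_new/A_old)^0.27 = 0.49, so A_new/A_old = 0.49^(1/0.27) = 0.49^3.704
ln(A_new/A_old) = ln 0.49 / 0.27 = -0.7133 / 0.27 = -2.6420
A_new/A_old = e^-2.6420 ≈ 0.07122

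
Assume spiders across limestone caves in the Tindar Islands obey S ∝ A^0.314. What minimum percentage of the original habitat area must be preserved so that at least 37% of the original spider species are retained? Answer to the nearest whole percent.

4%

Need (A_new/A_old)^0.314 = 0.37, so A_new/A_old = 0.37^(1/0.314) = 0.37^3.185
ln(A_new/A_old) = ln 0.37 / 0.314 = -0.9943 / 0.314 = -3.1664
A_new/A_old = e^-3.1664 ≈ 0.04215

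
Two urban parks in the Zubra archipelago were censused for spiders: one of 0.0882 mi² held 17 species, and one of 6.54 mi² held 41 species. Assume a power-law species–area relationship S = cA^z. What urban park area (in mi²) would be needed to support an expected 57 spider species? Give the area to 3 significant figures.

32.8 mi²

z = ln(41/17) / ln(6.54/0.0882) = 0.8804 / 4.3061 = 0.2044
c = 17 / 0.0882^0.2044 = 17 / 0.6087 = 27.93
A = (57/27.93)^(1/0.2044) ⇒ ln A = ln(2.041)/0.2044 = 3.4895
A = e^3.4895 ≈ 32.77 mi²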